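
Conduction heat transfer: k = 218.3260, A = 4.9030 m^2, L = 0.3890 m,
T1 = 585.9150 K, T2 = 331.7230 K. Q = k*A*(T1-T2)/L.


dT = 254.1920 K
Q = 218.3260 * 4.9030 * 254.1920 / 0.3890 = 699486.9688 W

699486.9688 W


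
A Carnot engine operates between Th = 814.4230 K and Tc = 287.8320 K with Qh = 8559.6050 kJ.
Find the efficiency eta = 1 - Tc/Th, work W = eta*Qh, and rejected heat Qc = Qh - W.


eta = 1 - 287.8320/814.4230 = 0.6466
W = 0.6466 * 8559.6050 = 5534.4839 kJ
Qc = 8559.6050 - 5534.4839 = 3025.1211 kJ

eta = 64.6582%, W = 5534.4839 kJ, Qc = 3025.1211 kJ


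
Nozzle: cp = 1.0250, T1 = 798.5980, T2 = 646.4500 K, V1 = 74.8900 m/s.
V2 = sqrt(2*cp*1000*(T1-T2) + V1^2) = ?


dT = 152.1480 K
2*cp*1000*dT = 311903.4000
V1^2 = 5608.5121
V2 = sqrt(317511.9121) = 563.4820 m/s

563.4820 m/s


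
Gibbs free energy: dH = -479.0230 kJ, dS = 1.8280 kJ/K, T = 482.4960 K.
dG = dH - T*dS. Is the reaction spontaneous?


T*dS = 482.4960 * 1.8280 = 882.0027 kJ
dG = -479.0230 - 882.0027 = -1361.0257 kJ (spontaneous)

dG = -1361.0257 kJ, spontaneous


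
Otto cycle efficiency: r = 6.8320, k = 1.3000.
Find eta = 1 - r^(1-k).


r^(k-1) = 1.7798
eta = 1 - 1/1.7798 = 0.4381 = 43.8130%

43.8130%


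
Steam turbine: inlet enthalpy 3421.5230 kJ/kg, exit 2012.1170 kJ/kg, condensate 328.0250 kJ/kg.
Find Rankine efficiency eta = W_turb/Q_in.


W = 1409.4060 kJ/kg
Q_in = 3093.4980 kJ/kg
eta = 0.4556 = 45.5603%

eta = 45.5603%


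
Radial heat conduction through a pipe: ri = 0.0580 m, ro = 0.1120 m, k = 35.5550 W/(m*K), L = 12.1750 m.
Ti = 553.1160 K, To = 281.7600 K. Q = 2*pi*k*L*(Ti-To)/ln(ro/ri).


dT = 271.3560 K
ln(ro/ri) = 0.6581
Q = 2*pi*35.5550*12.1750*271.3560 / 0.6581 = 1121569.4950 W

1121569.4950 W


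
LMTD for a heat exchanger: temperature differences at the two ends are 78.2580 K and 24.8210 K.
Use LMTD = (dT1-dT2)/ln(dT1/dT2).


dT1/dT2 = 3.1529
ln(dT1/dT2) = 1.1483
LMTD = 53.4370 / 1.1483 = 46.5349 K

46.5349 K


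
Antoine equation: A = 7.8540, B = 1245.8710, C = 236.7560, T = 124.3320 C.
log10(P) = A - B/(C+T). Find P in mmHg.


C+T = 361.0880
B/(C+T) = 3.4503
log10(P) = 7.8540 - 3.4503 = 4.4037
P = 10^4.4037 = 25332.3145 mmHg

25332.3145 mmHg


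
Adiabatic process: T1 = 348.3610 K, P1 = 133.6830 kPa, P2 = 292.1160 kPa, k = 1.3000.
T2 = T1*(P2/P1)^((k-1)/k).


(k-1)/k = 0.2308
(P2/P1)^exp = 1.1977
T2 = 348.3610 * 1.1977 = 417.2255 K

417.2255 K


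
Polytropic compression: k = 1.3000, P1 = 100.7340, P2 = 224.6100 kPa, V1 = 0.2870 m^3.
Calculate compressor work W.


(k-1)/k = 0.2308
(P2/P1)^exp = 1.2033
W = 4.3333 * 100.7340 * 0.2870 * (1.2033 - 1) = 25.4666 kJ

25.4666 kJ


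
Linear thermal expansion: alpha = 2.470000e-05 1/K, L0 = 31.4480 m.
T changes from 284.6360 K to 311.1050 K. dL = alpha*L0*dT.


dT = 26.4690 K
dL = 2.470000e-05 * 31.4480 * 26.4690 = 0.020560 m
L_final = 31.468560 m

dL = 0.020560 m


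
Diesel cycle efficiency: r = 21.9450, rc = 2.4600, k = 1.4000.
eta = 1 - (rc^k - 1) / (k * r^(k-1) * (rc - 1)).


r^(k-1) = 3.4398
rc^k = 3.5262
eta = 0.6407 = 64.0701%

64.0701%


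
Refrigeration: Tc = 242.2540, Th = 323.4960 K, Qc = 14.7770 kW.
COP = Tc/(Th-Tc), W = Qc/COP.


COP = 242.2540 / 81.2420 = 2.9819
W = 14.7770 / 2.9819 = 4.9556 kW

COP = 2.9819, W = 4.9556 kW


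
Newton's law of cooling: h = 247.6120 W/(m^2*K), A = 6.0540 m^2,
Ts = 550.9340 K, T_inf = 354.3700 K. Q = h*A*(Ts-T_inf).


dT = 196.5640 K
Q = 247.6120 * 6.0540 * 196.5640 = 294657.8977 W

294657.8977 W


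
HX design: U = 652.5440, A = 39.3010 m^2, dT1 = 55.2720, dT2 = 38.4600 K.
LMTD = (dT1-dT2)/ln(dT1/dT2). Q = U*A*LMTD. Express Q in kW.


LMTD = 46.3590 K
Q = 652.5440 * 39.3010 * 46.3590 = 1188906.8861 W = 1188.9069 kW

1188.9069 kW


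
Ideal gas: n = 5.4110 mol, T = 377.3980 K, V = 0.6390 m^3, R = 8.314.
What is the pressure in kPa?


P = nRT/V = 5.4110 * 8.314 * 377.3980 / 0.6390
= 16978.0242 / 0.6390 = 26569.6779 Pa = 26.5697 kPa

26.5697 kPa


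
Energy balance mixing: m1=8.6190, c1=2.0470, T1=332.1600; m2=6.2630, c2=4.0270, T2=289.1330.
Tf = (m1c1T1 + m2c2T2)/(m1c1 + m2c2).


num = 13152.5824
den = 42.8642
Tf = 306.8431 K

306.8431 K


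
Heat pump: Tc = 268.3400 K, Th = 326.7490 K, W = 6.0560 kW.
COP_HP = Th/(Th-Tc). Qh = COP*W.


COP = 326.7490 / 58.4090 = 5.5942
Qh = 5.5942 * 6.0560 = 33.8782 kW

COP = 5.5942, Qh = 33.8782 kW


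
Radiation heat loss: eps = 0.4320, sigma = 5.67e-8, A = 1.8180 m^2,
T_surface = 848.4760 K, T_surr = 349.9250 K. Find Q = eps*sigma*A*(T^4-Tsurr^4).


T^4 = 5.1827e+11
Tsurr^4 = 1.4993e+10
Q = 0.4320 * 5.67e-8 * 1.8180 * 5.0328e+11 = 22411.4354 W

22411.4354 W


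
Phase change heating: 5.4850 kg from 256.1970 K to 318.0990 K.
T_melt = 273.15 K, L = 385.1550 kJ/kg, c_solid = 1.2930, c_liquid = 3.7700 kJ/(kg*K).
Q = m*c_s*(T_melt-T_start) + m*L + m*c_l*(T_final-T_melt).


Q1 (sensible, solid) = 5.4850 * 1.2930 * 16.9530 = 120.2325 kJ
Q2 (latent) = 5.4850 * 385.1550 = 2112.5752 kJ
Q3 (sensible, liquid) = 5.4850 * 3.7700 * 44.9490 = 929.4756 kJ
Q_total = 3162.2833 kJ

3162.2833 kJ


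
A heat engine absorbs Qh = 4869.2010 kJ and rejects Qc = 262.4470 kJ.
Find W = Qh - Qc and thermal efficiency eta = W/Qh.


W = 4869.2010 - 262.4470 = 4606.7540 kJ
eta = 4606.7540 / 4869.2010 = 0.9461 = 94.6101%

W = 4606.7540 kJ, eta = 94.6101%


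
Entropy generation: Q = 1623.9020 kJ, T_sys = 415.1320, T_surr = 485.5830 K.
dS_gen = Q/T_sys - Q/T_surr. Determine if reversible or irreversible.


dS_sys = 1623.9020/415.1320 = 3.9118 kJ/K
dS_surr = -1623.9020/485.5830 = -3.3442 kJ/K
dS_gen = 3.9118 - 3.3442 = 0.5675 kJ/K (irreversible)

dS_gen = 0.5675 kJ/K, irreversible


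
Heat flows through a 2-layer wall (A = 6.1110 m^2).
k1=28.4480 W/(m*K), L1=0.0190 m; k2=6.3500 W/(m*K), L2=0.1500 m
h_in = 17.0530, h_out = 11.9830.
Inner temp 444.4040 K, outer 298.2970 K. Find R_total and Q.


R_conv_in = 1/(17.0530*6.1110) = 0.0096
R_1 = 0.0190/(28.4480*6.1110) = 0.0001
R_2 = 0.1500/(6.3500*6.1110) = 0.0039
R_conv_out = 1/(11.9830*6.1110) = 0.0137
R_total = 0.0272 K/W
Q = 146.1070 / 0.0272 = 5366.3186 W

R_total = 0.0272 K/W, Q = 5366.3186 W


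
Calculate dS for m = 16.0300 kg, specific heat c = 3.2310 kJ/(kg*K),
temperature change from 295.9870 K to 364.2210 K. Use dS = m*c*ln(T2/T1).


T2/T1 = 1.2305
ln(T2/T1) = 0.2074
dS = 16.0300 * 3.2310 * 0.2074 = 10.7442 kJ/K

10.7442 kJ/K


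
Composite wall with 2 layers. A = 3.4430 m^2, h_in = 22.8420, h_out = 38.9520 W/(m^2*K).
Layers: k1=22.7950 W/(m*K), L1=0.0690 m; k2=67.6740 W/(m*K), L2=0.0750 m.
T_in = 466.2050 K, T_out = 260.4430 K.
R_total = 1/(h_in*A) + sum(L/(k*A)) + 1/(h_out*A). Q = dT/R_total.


R_conv_in = 1/(22.8420*3.4430) = 0.0127
R_1 = 0.0690/(22.7950*3.4430) = 0.0009
R_2 = 0.0750/(67.6740*3.4430) = 0.0003
R_conv_out = 1/(38.9520*3.4430) = 0.0075
R_total = 0.0214 K/W
Q = 205.7620 / 0.0214 = 9627.2427 W

R_total = 0.0214 K/W, Q = 9627.2427 W


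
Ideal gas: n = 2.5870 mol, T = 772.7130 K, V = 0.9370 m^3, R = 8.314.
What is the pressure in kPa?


P = nRT/V = 2.5870 * 8.314 * 772.7130 / 0.9370
= 16619.7569 / 0.9370 = 17737.2006 Pa = 17.7372 kPa

17.7372 kPa


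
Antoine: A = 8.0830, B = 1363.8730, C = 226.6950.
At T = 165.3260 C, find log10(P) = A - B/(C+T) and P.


C+T = 392.0210
B/(C+T) = 3.4791
log10(P) = 8.0830 - 3.4791 = 4.6039
P = 10^4.6039 = 40171.5438 mmHg

40171.5438 mmHg


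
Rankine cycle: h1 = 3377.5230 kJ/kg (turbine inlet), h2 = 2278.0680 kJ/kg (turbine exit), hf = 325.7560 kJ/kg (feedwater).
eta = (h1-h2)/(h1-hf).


W = 1099.4550 kJ/kg
Q_in = 3051.7670 kJ/kg
eta = 0.3603 = 36.0268%

eta = 36.0268%


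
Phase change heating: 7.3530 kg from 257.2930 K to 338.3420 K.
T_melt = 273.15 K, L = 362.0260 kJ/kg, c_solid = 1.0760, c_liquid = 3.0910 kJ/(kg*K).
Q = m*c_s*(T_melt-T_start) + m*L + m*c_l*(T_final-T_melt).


Q1 (sensible, solid) = 7.3530 * 1.0760 * 15.8570 = 125.4579 kJ
Q2 (latent) = 7.3530 * 362.0260 = 2661.9772 kJ
Q3 (sensible, liquid) = 7.3530 * 3.0910 * 65.1920 = 1481.6918 kJ
Q_total = 4269.1268 kJ

4269.1268 kJ


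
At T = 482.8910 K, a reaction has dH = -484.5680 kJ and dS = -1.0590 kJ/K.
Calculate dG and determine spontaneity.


T*dS = 482.8910 * -1.0590 = -511.3816 kJ
dG = -484.5680 + 511.3816 = 26.8136 kJ (non-spontaneous)

dG = 26.8136 kJ, non-spontaneous


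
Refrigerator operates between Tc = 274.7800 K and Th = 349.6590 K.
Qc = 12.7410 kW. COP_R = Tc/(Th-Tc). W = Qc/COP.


COP = 274.7800 / 74.8790 = 3.6697
W = 12.7410 / 3.6697 = 3.4720 kW

COP = 3.6697, W = 3.4720 kW


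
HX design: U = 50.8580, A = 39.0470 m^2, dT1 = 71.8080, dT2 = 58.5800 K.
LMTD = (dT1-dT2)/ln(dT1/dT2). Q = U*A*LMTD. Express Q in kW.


LMTD = 64.9697 K
Q = 50.8580 * 39.0470 * 64.9697 = 129020.2637 W = 129.0203 kW

129.0203 kW


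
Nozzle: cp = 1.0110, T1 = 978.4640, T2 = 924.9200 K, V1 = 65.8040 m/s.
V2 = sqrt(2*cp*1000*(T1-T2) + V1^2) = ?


dT = 53.5440 K
2*cp*1000*dT = 108265.9680
V1^2 = 4330.1664
V2 = sqrt(112596.1344) = 335.5535 m/s

335.5535 m/s


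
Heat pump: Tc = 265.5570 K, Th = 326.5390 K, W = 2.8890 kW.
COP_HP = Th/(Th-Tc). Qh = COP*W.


COP = 326.5390 / 60.9820 = 5.3547
Qh = 5.3547 * 2.8890 = 15.4697 kW

COP = 5.3547, Qh = 15.4697 kW


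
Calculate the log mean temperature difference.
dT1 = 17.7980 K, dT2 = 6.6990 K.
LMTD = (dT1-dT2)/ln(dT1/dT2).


dT1/dT2 = 2.6568
ln(dT1/dT2) = 0.9771
LMTD = 11.0990 / 0.9771 = 11.3588 K

11.3588 K


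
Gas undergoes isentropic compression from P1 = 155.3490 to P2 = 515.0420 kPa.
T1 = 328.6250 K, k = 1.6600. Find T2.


(k-1)/k = 0.3976
(P2/P1)^exp = 1.6105
T2 = 328.6250 * 1.6105 = 529.2489 K

529.2489 K


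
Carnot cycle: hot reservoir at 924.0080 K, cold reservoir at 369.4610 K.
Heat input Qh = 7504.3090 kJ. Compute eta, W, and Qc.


eta = 1 - 369.4610/924.0080 = 0.6002
W = 0.6002 * 7504.3090 = 4503.7403 kJ
Qc = 7504.3090 - 4503.7403 = 3000.5687 kJ

eta = 60.0154%, W = 4503.7403 kJ, Qc = 3000.5687 kJ


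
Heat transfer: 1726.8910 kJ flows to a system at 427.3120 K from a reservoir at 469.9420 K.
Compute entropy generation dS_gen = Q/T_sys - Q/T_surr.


dS_sys = 1726.8910/427.3120 = 4.0413 kJ/K
dS_surr = -1726.8910/469.9420 = -3.6747 kJ/K
dS_gen = 4.0413 - 3.6747 = 0.3666 kJ/K (irreversible)

dS_gen = 0.3666 kJ/K, irreversible


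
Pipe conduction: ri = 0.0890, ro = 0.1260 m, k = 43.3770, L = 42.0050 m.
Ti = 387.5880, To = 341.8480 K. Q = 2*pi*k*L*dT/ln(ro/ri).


dT = 45.7400 K
ln(ro/ri) = 0.3476
Q = 2*pi*43.3770*42.0050*45.7400 / 0.3476 = 1506259.7512 W

1506259.7512 W


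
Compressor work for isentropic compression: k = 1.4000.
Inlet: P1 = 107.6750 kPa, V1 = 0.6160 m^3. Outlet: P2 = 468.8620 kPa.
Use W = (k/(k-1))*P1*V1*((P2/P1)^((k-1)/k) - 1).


(k-1)/k = 0.2857
(P2/P1)^exp = 1.5225
W = 3.5000 * 107.6750 * 0.6160 * (1.5225 - 1) = 121.2922 kJ

121.2922 kJ


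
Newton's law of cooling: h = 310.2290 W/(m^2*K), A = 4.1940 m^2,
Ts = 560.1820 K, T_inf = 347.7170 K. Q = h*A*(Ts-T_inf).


dT = 212.4650 K
Q = 310.2290 * 4.1940 * 212.4650 = 276438.3020 W

276438.3020 W


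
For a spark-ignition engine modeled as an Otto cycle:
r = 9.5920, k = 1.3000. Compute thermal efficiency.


r^(k-1) = 1.9705
eta = 1 - 1/1.9705 = 0.4925 = 49.2510%

49.2510%


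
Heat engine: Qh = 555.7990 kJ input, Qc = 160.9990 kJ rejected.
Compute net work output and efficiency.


W = 555.7990 - 160.9990 = 394.8000 kJ
eta = 394.8000 / 555.7990 = 0.7103 = 71.0329%

W = 394.8000 kJ, eta = 71.0329%


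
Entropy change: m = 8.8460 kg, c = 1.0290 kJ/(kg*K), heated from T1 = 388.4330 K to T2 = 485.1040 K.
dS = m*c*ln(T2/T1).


T2/T1 = 1.2489
ln(T2/T1) = 0.2222
dS = 8.8460 * 1.0290 * 0.2222 = 2.0230 kJ/K

2.0230 kJ/K


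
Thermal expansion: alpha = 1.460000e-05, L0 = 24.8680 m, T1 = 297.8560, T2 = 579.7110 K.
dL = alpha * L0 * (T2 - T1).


dT = 281.8550 K
dL = 1.460000e-05 * 24.8680 * 281.8550 = 0.102334 m
L_final = 24.970334 m

dL = 0.102334 m


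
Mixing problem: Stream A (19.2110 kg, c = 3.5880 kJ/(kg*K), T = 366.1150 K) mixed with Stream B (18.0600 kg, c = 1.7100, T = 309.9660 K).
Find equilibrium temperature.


num = 34808.5217
den = 99.8117
Tf = 348.7420 K

348.7420 K


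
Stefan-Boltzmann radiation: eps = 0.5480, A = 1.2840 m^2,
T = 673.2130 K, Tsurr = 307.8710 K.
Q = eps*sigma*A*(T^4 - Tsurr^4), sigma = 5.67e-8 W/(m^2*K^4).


T^4 = 2.0540e+11
Tsurr^4 = 8.9841e+09
Q = 0.5480 * 5.67e-8 * 1.2840 * 1.9642e+11 = 7836.3753 W

7836.3753 W


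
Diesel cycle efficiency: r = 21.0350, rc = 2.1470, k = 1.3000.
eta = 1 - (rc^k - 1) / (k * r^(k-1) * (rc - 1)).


r^(k-1) = 2.4939
rc^k = 2.7001
eta = 0.5428 = 54.2819%

54.2819%


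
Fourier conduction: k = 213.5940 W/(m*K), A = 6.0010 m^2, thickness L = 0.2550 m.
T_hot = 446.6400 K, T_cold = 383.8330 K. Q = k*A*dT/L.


dT = 62.8070 K
Q = 213.5940 * 6.0010 * 62.8070 / 0.2550 = 315704.3347 W

315704.3347 W


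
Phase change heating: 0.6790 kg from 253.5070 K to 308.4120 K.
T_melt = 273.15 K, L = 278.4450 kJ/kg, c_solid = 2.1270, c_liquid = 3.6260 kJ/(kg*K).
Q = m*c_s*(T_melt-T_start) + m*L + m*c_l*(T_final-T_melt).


Q1 (sensible, solid) = 0.6790 * 2.1270 * 19.6430 = 28.3691 kJ
Q2 (latent) = 0.6790 * 278.4450 = 189.0642 kJ
Q3 (sensible, liquid) = 0.6790 * 3.6260 * 35.2620 = 86.8169 kJ
Q_total = 304.2502 kJ

304.2502 kJ


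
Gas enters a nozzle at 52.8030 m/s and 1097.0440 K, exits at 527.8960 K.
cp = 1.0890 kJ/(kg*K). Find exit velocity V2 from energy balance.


dT = 569.1480 K
2*cp*1000*dT = 1239604.3440
V1^2 = 2788.1568
V2 = sqrt(1242392.5008) = 1114.6266 m/s

1114.6266 m/s


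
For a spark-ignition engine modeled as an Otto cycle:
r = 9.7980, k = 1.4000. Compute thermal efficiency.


r^(k-1) = 2.4915
eta = 1 - 1/2.4915 = 0.5986 = 59.8630%

59.8630%


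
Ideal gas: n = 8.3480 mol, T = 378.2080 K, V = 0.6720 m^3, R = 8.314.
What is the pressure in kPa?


P = nRT/V = 8.3480 * 8.314 * 378.2080 / 0.6720
= 26249.6291 / 0.6720 = 39061.9481 Pa = 39.0619 kPa

39.0619 kPa


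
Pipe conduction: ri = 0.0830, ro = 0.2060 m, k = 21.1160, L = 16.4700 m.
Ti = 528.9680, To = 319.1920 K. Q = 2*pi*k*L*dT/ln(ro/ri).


dT = 209.7760 K
ln(ro/ri) = 0.9090
Q = 2*pi*21.1160*16.4700*209.7760 / 0.9090 = 504266.4192 W

504266.4192 W


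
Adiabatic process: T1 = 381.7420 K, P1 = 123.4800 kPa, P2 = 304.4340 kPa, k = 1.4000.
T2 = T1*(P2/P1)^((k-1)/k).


(k-1)/k = 0.2857
(P2/P1)^exp = 1.2941
T2 = 381.7420 * 1.2941 = 494.0153 K

494.0153 K


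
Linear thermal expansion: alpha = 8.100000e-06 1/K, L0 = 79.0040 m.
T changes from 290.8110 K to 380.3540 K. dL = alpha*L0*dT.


dT = 89.5430 K
dL = 8.100000e-06 * 79.0040 * 89.5430 = 0.057301 m
L_final = 79.061301 m

dL = 0.057301 m


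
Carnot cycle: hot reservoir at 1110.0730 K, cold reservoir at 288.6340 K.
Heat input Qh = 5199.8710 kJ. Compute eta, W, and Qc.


eta = 1 - 288.6340/1110.0730 = 0.7400
W = 0.7400 * 5199.8710 = 3847.8342 kJ
Qc = 5199.8710 - 3847.8342 = 1352.0368 kJ

eta = 73.9986%, W = 3847.8342 kJ, Qc = 1352.0368 kJ


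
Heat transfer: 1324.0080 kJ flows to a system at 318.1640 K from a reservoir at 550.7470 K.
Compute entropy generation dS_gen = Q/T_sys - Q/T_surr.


dS_sys = 1324.0080/318.1640 = 4.1614 kJ/K
dS_surr = -1324.0080/550.7470 = -2.4040 kJ/K
dS_gen = 4.1614 - 2.4040 = 1.7574 kJ/K (irreversible)

dS_gen = 1.7574 kJ/K, irreversible


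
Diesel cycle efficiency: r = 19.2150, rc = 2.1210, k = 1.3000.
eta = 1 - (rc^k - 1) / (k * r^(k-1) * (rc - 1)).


r^(k-1) = 2.4271
rc^k = 2.6577
eta = 0.5313 = 53.1338%

53.1338%


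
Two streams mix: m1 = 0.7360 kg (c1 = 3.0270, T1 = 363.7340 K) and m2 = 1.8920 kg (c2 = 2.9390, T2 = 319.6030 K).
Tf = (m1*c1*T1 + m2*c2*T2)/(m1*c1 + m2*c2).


num = 2587.5334
den = 7.7885
Tf = 332.2266 K

332.2266 K


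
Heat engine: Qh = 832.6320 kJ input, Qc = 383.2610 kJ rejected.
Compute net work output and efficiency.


W = 832.6320 - 383.2610 = 449.3710 kJ
eta = 449.3710 / 832.6320 = 0.5397 = 53.9699%

W = 449.3710 kJ, eta = 53.9699%


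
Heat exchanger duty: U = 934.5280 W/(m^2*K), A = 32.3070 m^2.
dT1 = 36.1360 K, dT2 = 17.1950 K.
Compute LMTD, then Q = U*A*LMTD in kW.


LMTD = 25.5039 K
Q = 934.5280 * 32.3070 * 25.5039 = 770008.3145 W = 770.0083 kW

770.0083 kW


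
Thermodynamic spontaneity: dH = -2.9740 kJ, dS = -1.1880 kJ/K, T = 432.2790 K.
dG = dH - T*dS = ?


T*dS = 432.2790 * -1.1880 = -513.5475 kJ
dG = -2.9740 + 513.5475 = 510.5735 kJ (non-spontaneous)

dG = 510.5735 kJ, non-spontaneous


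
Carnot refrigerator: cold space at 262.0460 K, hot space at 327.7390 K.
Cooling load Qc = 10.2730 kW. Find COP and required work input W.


COP = 262.0460 / 65.6930 = 3.9889
W = 10.2730 / 3.9889 = 2.5754 kW

COP = 3.9889, W = 2.5754 kW


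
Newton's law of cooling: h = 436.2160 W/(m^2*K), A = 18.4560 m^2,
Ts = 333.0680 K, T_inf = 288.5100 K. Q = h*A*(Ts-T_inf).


dT = 44.5580 K
Q = 436.2160 * 18.4560 * 44.5580 = 358727.6576 W

358727.6576 W


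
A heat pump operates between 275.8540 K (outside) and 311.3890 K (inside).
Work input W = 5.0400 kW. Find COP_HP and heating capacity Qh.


COP = 311.3890 / 35.5350 = 8.7629
Qh = 8.7629 * 5.0400 = 44.1649 kW

COP = 8.7629, Qh = 44.1649 kW


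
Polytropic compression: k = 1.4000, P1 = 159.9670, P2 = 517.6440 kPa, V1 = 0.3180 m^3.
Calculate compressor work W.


(k-1)/k = 0.2857
(P2/P1)^exp = 1.3987
W = 3.5000 * 159.9670 * 0.3180 * (1.3987 - 1) = 70.9801 kJ

70.9801 kJ


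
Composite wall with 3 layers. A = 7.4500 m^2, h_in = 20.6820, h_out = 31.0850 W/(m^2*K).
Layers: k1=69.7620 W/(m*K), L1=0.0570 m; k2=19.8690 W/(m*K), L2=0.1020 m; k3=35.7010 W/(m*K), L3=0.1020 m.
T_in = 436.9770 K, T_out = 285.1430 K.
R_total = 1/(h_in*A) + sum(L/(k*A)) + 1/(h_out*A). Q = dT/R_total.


R_conv_in = 1/(20.6820*7.4500) = 0.0065
R_1 = 0.0570/(69.7620*7.4500) = 0.0001
R_2 = 0.1020/(19.8690*7.4500) = 0.0007
R_3 = 0.1020/(35.7010*7.4500) = 0.0004
R_conv_out = 1/(31.0850*7.4500) = 0.0043
R_total = 0.0120 K/W
Q = 151.8340 / 0.0120 = 12662.9138 W

R_total = 0.0120 K/W, Q = 12662.9138 W


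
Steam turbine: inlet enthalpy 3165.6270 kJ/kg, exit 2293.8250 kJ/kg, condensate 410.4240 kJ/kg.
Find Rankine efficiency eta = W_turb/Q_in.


W = 871.8020 kJ/kg
Q_in = 2755.2030 kJ/kg
eta = 0.3164 = 31.6420%

eta = 31.6420%


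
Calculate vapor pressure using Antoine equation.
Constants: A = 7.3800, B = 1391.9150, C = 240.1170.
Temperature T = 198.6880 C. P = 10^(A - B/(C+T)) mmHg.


C+T = 438.8050
B/(C+T) = 3.1721
log10(P) = 7.3800 - 3.1721 = 4.2079
P = 10^4.2079 = 16141.4222 mmHg

16141.4222 mmHg


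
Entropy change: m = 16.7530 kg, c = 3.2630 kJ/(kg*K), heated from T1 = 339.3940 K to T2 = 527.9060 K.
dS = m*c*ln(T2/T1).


T2/T1 = 1.5554
ln(T2/T1) = 0.4418
dS = 16.7530 * 3.2630 * 0.4418 = 24.1486 kJ/K

24.1486 kJ/K


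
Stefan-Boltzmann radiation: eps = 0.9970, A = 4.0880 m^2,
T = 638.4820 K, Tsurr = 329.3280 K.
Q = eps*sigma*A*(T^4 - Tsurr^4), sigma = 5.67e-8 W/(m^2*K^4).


T^4 = 1.6619e+11
Tsurr^4 = 1.1763e+10
Q = 0.9970 * 5.67e-8 * 4.0880 * 1.5442e+11 = 35686.3037 W

35686.3037 W


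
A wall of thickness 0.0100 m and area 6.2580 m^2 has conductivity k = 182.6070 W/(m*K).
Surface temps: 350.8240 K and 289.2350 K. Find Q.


dT = 61.5890 K
Q = 182.6070 * 6.2580 * 61.5890 / 0.0100 = 7038111.3429 W

7038111.3429 W


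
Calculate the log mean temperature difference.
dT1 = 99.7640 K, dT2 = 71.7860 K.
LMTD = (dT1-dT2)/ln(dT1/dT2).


dT1/dT2 = 1.3897
ln(dT1/dT2) = 0.3291
LMTD = 27.9780 / 0.3291 = 85.0090 K

85.0090 K


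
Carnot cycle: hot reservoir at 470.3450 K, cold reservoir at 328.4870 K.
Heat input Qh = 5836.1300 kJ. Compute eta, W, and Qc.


eta = 1 - 328.4870/470.3450 = 0.3016
W = 0.3016 * 5836.1300 = 1760.2010 kJ
Qc = 5836.1300 - 1760.2010 = 4075.9290 kJ

eta = 30.1604%, W = 1760.2010 kJ, Qc = 4075.9290 kJ


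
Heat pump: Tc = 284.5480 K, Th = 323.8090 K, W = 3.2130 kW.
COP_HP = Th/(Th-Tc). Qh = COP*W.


COP = 323.8090 / 39.2610 = 8.2476
Qh = 8.2476 * 3.2130 = 26.4995 kW

COP = 8.2476, Qh = 26.4995 kW


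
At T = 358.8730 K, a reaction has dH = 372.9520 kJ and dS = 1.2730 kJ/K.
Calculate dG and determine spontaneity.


T*dS = 358.8730 * 1.2730 = 456.8453 kJ
dG = 372.9520 - 456.8453 = -83.8933 kJ (spontaneous)

dG = -83.8933 kJ, spontaneous


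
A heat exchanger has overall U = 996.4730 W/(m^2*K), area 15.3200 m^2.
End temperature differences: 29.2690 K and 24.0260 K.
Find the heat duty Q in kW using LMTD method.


LMTD = 26.5613 K
Q = 996.4730 * 15.3200 * 26.5613 = 405484.0946 W = 405.4841 kW

405.4841 kW


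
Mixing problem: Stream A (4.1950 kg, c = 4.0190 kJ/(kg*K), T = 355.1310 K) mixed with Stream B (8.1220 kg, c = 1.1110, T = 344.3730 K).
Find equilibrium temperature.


num = 9094.8681
den = 25.8832
Tf = 351.3805 K

351.3805 K


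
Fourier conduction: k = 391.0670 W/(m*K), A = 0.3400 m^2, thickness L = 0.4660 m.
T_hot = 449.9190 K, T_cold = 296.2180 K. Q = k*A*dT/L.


dT = 153.7010 K
Q = 391.0670 * 0.3400 * 153.7010 / 0.4660 = 43855.1765 W

43855.1765 W


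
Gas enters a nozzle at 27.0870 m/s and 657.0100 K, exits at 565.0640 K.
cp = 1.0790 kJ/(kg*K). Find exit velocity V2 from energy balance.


dT = 91.9460 K
2*cp*1000*dT = 198419.4680
V1^2 = 733.7056
V2 = sqrt(199153.1736) = 446.2658 m/s

446.2658 m/s


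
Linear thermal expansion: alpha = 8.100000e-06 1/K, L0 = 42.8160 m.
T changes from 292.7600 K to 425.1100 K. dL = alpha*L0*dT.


dT = 132.3500 K
dL = 8.100000e-06 * 42.8160 * 132.3500 = 0.045900 m
L_final = 42.861900 m

dL = 0.045900 m


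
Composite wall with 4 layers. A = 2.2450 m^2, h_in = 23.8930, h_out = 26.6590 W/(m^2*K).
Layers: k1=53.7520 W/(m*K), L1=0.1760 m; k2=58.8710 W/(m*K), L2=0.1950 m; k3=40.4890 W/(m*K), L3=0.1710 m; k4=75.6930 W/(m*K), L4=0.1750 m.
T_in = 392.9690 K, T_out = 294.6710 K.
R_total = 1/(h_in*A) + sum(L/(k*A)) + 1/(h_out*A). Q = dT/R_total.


R_conv_in = 1/(23.8930*2.2450) = 0.0186
R_1 = 0.1760/(53.7520*2.2450) = 0.0015
R_2 = 0.1950/(58.8710*2.2450) = 0.0015
R_3 = 0.1710/(40.4890*2.2450) = 0.0019
R_4 = 0.1750/(75.6930*2.2450) = 0.0010
R_conv_out = 1/(26.6590*2.2450) = 0.0167
R_total = 0.0412 K/W
Q = 98.2980 / 0.0412 = 2386.0799 W

R_total = 0.0412 K/W, Q = 2386.0799 W


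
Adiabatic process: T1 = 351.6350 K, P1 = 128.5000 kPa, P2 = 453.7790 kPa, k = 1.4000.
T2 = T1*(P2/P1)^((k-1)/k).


(k-1)/k = 0.2857
(P2/P1)^exp = 1.4340
T2 = 351.6350 * 1.4340 = 504.2510 K

504.2510 K


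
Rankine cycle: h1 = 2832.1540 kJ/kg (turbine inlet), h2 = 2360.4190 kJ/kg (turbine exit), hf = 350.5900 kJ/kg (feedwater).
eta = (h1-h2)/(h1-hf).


W = 471.7350 kJ/kg
Q_in = 2481.5640 kJ/kg
eta = 0.1901 = 19.0096%

eta = 19.0096%


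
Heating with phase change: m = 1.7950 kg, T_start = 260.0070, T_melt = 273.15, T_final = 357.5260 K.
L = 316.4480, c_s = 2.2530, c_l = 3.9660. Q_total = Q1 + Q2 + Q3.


Q1 (sensible, solid) = 1.7950 * 2.2530 * 13.1430 = 53.1521 kJ
Q2 (latent) = 1.7950 * 316.4480 = 568.0242 kJ
Q3 (sensible, liquid) = 1.7950 * 3.9660 * 84.3760 = 600.6702 kJ
Q_total = 1221.8464 kJ

1221.8464 kJ


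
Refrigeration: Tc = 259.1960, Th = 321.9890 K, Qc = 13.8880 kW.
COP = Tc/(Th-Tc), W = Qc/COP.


COP = 259.1960 / 62.7930 = 4.1278
W = 13.8880 / 4.1278 = 3.3645 kW

COP = 4.1278, W = 3.3645 kW


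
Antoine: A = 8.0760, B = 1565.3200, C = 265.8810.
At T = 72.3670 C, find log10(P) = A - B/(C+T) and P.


C+T = 338.2480
B/(C+T) = 4.6277
log10(P) = 8.0760 - 4.6277 = 3.4483
P = 10^3.4483 = 2807.1863 mmHg

2807.1863 mmHg


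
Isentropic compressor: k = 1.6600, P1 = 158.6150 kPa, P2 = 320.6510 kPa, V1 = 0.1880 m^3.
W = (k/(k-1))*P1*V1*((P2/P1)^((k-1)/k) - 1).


(k-1)/k = 0.3976
(P2/P1)^exp = 1.3229
W = 2.5152 * 158.6150 * 0.1880 * (1.3229 - 1) = 24.2205 kJ

24.2205 kJ


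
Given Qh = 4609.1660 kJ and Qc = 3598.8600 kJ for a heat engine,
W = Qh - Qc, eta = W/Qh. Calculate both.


W = 4609.1660 - 3598.8600 = 1010.3060 kJ
eta = 1010.3060 / 4609.1660 = 0.2192 = 21.9195%

W = 1010.3060 kJ, eta = 21.9195%


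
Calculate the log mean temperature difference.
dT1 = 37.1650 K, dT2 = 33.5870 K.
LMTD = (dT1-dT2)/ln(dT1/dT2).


dT1/dT2 = 1.1065
ln(dT1/dT2) = 0.1012
LMTD = 3.5780 / 0.1012 = 35.3458 K

35.3458 K


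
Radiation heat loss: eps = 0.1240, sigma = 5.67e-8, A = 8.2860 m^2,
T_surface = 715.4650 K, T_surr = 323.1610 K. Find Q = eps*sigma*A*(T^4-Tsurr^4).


T^4 = 2.6203e+11
Tsurr^4 = 1.0906e+10
Q = 0.1240 * 5.67e-8 * 8.2860 * 2.5113e+11 = 14629.8581 W

14629.8581 W


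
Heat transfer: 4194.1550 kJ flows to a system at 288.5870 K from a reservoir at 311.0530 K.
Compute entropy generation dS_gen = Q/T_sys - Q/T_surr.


dS_sys = 4194.1550/288.5870 = 14.5334 kJ/K
dS_surr = -4194.1550/311.0530 = -13.4837 kJ/K
dS_gen = 14.5334 - 13.4837 = 1.0497 kJ/K (irreversible)

dS_gen = 1.0497 kJ/K, irreversible


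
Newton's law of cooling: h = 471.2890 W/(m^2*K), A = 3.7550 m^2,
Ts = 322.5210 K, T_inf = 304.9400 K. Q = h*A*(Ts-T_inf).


dT = 17.5810 K
Q = 471.2890 * 3.7550 * 17.5810 = 31112.9233 W

31112.9233 W


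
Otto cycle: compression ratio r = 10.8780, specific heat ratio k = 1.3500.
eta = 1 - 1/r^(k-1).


r^(k-1) = 2.3056
eta = 1 - 1/2.3056 = 0.5663 = 56.6282%

56.6282%


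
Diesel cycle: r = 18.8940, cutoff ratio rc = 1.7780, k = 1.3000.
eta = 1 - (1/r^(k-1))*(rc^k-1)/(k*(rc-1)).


r^(k-1) = 2.4149
rc^k = 2.1131
eta = 0.5443 = 54.4281%

54.4281%


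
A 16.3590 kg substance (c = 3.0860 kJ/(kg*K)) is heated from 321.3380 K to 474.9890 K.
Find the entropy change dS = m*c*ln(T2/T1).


T2/T1 = 1.4782
ln(T2/T1) = 0.3908
dS = 16.3590 * 3.0860 * 0.3908 = 19.7290 kJ/K

19.7290 kJ/K


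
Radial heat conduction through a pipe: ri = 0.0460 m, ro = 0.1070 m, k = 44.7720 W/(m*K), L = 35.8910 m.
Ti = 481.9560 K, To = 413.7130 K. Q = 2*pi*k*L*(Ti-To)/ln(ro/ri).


dT = 68.2430 K
ln(ro/ri) = 0.8442
Q = 2*pi*44.7720*35.8910*68.2430 / 0.8442 = 816189.7706 W

816189.7706 W


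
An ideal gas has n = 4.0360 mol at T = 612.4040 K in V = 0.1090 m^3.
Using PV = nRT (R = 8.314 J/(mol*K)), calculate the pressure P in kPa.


P = nRT/V = 4.0360 * 8.314 * 612.4040 / 0.1090
= 20549.4024 / 0.1090 = 188526.6274 Pa = 188.5266 kPa

188.5266 kPa


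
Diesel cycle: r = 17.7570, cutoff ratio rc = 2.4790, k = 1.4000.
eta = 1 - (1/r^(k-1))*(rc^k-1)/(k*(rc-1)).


r^(k-1) = 3.1604
rc^k = 3.5644
eta = 0.6081 = 60.8129%

60.8129%


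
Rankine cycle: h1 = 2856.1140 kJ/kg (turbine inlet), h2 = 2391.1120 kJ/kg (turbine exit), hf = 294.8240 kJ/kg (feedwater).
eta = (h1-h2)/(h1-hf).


W = 465.0020 kJ/kg
Q_in = 2561.2900 kJ/kg
eta = 0.1815 = 18.1550%

eta = 18.1550%


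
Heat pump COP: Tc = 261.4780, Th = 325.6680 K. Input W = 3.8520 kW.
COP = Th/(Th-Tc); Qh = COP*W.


COP = 325.6680 / 64.1900 = 5.0735
Qh = 5.0735 * 3.8520 = 19.5431 kW

COP = 5.0735, Qh = 19.5431 kW


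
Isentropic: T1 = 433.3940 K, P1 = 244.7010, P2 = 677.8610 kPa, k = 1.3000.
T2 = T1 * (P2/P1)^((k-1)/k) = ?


(k-1)/k = 0.2308
(P2/P1)^exp = 1.2651
T2 = 433.3940 * 1.2651 = 548.2762 K

548.2762 K


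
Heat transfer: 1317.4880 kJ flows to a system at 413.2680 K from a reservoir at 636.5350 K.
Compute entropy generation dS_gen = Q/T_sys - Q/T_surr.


dS_sys = 1317.4880/413.2680 = 3.1880 kJ/K
dS_surr = -1317.4880/636.5350 = -2.0698 kJ/K
dS_gen = 3.1880 - 2.0698 = 1.1182 kJ/K (irreversible)

dS_gen = 1.1182 kJ/K, irreversible


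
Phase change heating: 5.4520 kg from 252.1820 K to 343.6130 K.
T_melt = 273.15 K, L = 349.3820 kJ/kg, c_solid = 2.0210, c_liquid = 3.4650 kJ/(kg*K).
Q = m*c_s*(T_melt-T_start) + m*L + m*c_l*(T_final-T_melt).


Q1 (sensible, solid) = 5.4520 * 2.0210 * 20.9680 = 231.0357 kJ
Q2 (latent) = 5.4520 * 349.3820 = 1904.8307 kJ
Q3 (sensible, liquid) = 5.4520 * 3.4650 * 70.4630 = 1331.1292 kJ
Q_total = 3466.9956 kJ

3466.9956 kJ


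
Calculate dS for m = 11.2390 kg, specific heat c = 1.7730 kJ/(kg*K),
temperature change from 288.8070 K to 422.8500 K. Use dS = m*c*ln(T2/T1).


T2/T1 = 1.4641
ln(T2/T1) = 0.3813
dS = 11.2390 * 1.7730 * 0.3813 = 7.5972 kJ/K

7.5972 kJ/K


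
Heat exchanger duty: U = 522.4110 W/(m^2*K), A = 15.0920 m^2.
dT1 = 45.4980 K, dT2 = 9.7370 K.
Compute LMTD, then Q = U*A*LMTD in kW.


LMTD = 23.1953 K
Q = 522.4110 * 15.0920 * 23.1953 = 182876.9399 W = 182.8769 kW

182.8769 kW


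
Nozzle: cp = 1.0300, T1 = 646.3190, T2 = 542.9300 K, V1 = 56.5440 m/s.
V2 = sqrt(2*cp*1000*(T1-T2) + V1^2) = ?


dT = 103.3890 K
2*cp*1000*dT = 212981.3400
V1^2 = 3197.2239
V2 = sqrt(216178.5639) = 464.9501 m/s

464.9501 m/s


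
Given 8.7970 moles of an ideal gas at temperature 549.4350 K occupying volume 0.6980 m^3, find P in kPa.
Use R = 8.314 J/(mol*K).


P = nRT/V = 8.7970 * 8.314 * 549.4350 / 0.6980
= 40184.7188 / 0.6980 = 57571.2303 Pa = 57.5712 kPa

57.5712 kPa


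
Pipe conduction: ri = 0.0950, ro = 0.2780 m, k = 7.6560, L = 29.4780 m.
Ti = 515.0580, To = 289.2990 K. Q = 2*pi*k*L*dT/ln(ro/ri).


dT = 225.7590 K
ln(ro/ri) = 1.0737
Q = 2*pi*7.6560*29.4780*225.7590 / 1.0737 = 298142.6041 W

298142.6041 W


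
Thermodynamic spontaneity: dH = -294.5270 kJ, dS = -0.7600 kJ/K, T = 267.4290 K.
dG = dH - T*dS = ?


T*dS = 267.4290 * -0.7600 = -203.2460 kJ
dG = -294.5270 + 203.2460 = -91.2810 kJ (spontaneous)

dG = -91.2810 kJ, spontaneous


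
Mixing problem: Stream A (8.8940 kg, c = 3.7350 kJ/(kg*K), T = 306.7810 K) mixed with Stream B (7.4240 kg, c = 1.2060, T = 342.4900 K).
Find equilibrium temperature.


num = 13257.4164
den = 42.1724
Tf = 314.3621 K

314.3621 K


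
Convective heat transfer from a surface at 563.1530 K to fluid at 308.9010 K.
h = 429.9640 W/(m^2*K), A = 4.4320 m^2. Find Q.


dT = 254.2520 K
Q = 429.9640 * 4.4320 * 254.2520 = 484502.7251 W

484502.7251 W


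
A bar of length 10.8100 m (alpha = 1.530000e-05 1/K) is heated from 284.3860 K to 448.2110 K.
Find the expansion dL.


dT = 163.8250 K
dL = 1.530000e-05 * 10.8100 * 163.8250 = 0.027096 m
L_final = 10.837096 m

dL = 0.027096 m


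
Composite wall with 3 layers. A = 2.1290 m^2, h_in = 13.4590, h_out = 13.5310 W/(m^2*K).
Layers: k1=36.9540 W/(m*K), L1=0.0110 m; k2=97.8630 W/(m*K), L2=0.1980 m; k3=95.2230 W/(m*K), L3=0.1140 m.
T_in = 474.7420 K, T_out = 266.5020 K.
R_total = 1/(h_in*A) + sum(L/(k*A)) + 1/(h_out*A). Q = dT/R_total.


R_conv_in = 1/(13.4590*2.1290) = 0.0349
R_1 = 0.0110/(36.9540*2.1290) = 0.0001
R_2 = 0.1980/(97.8630*2.1290) = 0.0010
R_3 = 0.1140/(95.2230*2.1290) = 0.0006
R_conv_out = 1/(13.5310*2.1290) = 0.0347
R_total = 0.0713 K/W
Q = 208.2400 / 0.0713 = 2922.0707 W

R_total = 0.0713 K/W, Q = 2922.0707 W


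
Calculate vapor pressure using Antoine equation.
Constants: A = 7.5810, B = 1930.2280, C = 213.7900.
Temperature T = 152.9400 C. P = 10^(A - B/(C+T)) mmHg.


C+T = 366.7300
B/(C+T) = 5.2633
log10(P) = 7.5810 - 5.2633 = 2.3177
P = 10^2.3177 = 207.8026 mmHg

207.8026 mmHg


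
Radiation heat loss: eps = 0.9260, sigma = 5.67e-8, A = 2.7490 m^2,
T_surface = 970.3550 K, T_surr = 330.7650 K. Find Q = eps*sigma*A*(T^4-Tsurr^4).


T^4 = 8.8659e+11
Tsurr^4 = 1.1970e+10
Q = 0.9260 * 5.67e-8 * 2.7490 * 8.7462e+11 = 126237.4369 W

126237.4369 W


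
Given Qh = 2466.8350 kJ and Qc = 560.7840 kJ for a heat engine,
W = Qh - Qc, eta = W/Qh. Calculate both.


W = 2466.8350 - 560.7840 = 1906.0510 kJ
eta = 1906.0510 / 2466.8350 = 0.7727 = 77.2671%

W = 1906.0510 kJ, eta = 77.2671%


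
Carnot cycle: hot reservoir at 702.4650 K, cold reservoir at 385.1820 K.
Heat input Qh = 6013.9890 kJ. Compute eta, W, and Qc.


eta = 1 - 385.1820/702.4650 = 0.4517
W = 0.4517 * 6013.9890 = 2716.3438 kJ
Qc = 6013.9890 - 2716.3438 = 3297.6452 kJ

eta = 45.1671%, W = 2716.3438 kJ, Qc = 3297.6452 kJ


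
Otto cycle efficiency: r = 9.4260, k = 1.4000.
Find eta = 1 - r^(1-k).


r^(k-1) = 2.4532
eta = 1 - 1/2.4532 = 0.5924 = 59.2367%

59.2367%


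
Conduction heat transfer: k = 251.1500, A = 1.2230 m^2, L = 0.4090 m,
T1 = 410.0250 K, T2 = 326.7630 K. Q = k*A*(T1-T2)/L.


dT = 83.2620 K
Q = 251.1500 * 1.2230 * 83.2620 / 0.4090 = 62529.2429 W

62529.2429 W


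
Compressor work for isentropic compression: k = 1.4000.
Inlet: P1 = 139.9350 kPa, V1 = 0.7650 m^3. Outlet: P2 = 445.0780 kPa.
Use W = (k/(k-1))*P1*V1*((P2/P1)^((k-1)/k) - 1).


(k-1)/k = 0.2857
(P2/P1)^exp = 1.3918
W = 3.5000 * 139.9350 * 0.7650 * (1.3918 - 1) = 146.7949 kJ

146.7949 kJ


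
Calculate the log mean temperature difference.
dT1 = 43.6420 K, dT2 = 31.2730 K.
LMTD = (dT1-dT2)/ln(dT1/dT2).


dT1/dT2 = 1.3955
ln(dT1/dT2) = 0.3333
LMTD = 12.3690 / 0.3333 = 37.1146 K

37.1146 K


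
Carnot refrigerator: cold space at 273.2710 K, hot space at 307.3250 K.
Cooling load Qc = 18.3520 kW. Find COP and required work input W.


COP = 273.2710 / 34.0540 = 8.0246
W = 18.3520 / 8.0246 = 2.2870 kW

COP = 8.0246, W = 2.2870 kW


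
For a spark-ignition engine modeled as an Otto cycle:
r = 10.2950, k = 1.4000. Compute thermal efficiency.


r^(k-1) = 2.5413
eta = 1 - 1/2.5413 = 0.6065 = 60.6496%

60.6496%


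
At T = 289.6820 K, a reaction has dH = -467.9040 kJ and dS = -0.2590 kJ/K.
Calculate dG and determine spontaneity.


T*dS = 289.6820 * -0.2590 = -75.0276 kJ
dG = -467.9040 + 75.0276 = -392.8764 kJ (spontaneous)

dG = -392.8764 kJ, spontaneous


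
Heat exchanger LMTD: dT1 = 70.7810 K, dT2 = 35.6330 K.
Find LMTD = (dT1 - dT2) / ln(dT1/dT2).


dT1/dT2 = 1.9864
ln(dT1/dT2) = 0.6863
LMTD = 35.1480 / 0.6863 = 51.2124 K

51.2124 K


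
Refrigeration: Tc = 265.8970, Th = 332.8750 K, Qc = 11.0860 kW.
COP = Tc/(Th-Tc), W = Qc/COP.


COP = 265.8970 / 66.9780 = 3.9699
W = 11.0860 / 3.9699 = 2.7925 kW

COP = 3.9699, W = 2.7925 kW


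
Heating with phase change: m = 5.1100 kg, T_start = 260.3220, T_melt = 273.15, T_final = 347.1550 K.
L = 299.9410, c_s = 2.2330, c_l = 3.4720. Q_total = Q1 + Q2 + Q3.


Q1 (sensible, solid) = 5.1100 * 2.2330 * 12.8280 = 146.3756 kJ
Q2 (latent) = 5.1100 * 299.9410 = 1532.6985 kJ
Q3 (sensible, liquid) = 5.1100 * 3.4720 * 74.0050 = 1312.9908 kJ
Q_total = 2992.0649 kJ

2992.0649 kJ


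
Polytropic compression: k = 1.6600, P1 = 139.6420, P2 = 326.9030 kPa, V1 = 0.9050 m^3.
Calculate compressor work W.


(k-1)/k = 0.3976
(P2/P1)^exp = 1.4024
W = 2.5152 * 139.6420 * 0.9050 * (1.4024 - 1) = 127.9039 kJ

127.9039 kJ


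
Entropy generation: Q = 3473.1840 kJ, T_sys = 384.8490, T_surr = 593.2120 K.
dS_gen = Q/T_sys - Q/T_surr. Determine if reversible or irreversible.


dS_sys = 3473.1840/384.8490 = 9.0248 kJ/K
dS_surr = -3473.1840/593.2120 = -5.8549 kJ/K
dS_gen = 9.0248 - 5.8549 = 3.1699 kJ/K (irreversible)

dS_gen = 3.1699 kJ/K, irreversible


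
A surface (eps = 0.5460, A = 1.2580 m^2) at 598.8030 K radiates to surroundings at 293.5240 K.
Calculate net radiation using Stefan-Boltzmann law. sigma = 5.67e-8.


T^4 = 1.2857e+11
Tsurr^4 = 7.4229e+09
Q = 0.5460 * 5.67e-8 * 1.2580 * 1.2115e+11 = 4718.0801 W

4718.0801 W


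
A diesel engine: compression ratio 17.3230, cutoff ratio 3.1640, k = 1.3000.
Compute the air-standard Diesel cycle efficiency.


r^(k-1) = 2.3528
rc^k = 4.4700
eta = 0.4757 = 47.5746%

47.5746%


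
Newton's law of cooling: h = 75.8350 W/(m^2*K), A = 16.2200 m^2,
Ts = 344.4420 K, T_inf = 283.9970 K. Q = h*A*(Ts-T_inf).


dT = 60.4450 K
Q = 75.8350 * 16.2200 * 60.4450 = 74349.9914 W

74349.9914 W


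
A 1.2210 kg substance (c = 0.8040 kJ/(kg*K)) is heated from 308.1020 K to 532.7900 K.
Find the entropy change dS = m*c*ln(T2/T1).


T2/T1 = 1.7293
ln(T2/T1) = 0.5477
dS = 1.2210 * 0.8040 * 0.5477 = 0.5377 kJ/K

0.5377 kJ/K


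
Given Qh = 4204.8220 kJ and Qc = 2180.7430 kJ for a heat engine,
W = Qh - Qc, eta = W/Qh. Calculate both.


W = 4204.8220 - 2180.7430 = 2024.0790 kJ
eta = 2024.0790 / 4204.8220 = 0.4814 = 48.1371%

W = 2024.0790 kJ, eta = 48.1371%


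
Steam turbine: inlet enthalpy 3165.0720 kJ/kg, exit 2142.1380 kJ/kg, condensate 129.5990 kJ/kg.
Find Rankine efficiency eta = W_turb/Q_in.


W = 1022.9340 kJ/kg
Q_in = 3035.4730 kJ/kg
eta = 0.3370 = 33.6993%

eta = 33.6993%


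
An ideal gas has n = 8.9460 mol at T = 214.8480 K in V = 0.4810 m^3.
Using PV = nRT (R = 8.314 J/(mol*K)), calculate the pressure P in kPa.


P = nRT/V = 8.9460 * 8.314 * 214.8480 / 0.4810
= 15979.7591 / 0.4810 = 33221.9525 Pa = 33.2220 kPa

33.2220 kPa


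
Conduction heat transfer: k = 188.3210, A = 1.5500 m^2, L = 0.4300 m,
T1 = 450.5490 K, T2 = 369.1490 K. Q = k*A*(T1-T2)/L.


dT = 81.4000 K
Q = 188.3210 * 1.5500 * 81.4000 / 0.4300 = 55256.8850 W

55256.8850 W


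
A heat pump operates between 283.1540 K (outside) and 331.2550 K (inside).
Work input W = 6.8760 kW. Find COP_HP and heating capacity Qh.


COP = 331.2550 / 48.1010 = 6.8867
Qh = 6.8867 * 6.8760 = 47.3526 kW

COP = 6.8867, Qh = 47.3526 kW


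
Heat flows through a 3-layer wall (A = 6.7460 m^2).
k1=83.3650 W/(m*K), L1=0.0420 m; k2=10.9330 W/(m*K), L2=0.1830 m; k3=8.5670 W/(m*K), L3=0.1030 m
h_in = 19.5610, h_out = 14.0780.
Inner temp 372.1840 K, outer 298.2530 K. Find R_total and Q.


R_conv_in = 1/(19.5610*6.7460) = 0.0076
R_1 = 0.0420/(83.3650*6.7460) = 7.4683e-05
R_2 = 0.1830/(10.9330*6.7460) = 0.0025
R_3 = 0.1030/(8.5670*6.7460) = 0.0018
R_conv_out = 1/(14.0780*6.7460) = 0.0105
R_total = 0.0224 K/W
Q = 73.9310 / 0.0224 = 3293.7438 W

R_total = 0.0224 K/W, Q = 3293.7438 W


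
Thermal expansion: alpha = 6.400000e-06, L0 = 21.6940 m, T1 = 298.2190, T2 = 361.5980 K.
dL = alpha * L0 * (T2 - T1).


dT = 63.3790 K
dL = 6.400000e-06 * 21.6940 * 63.3790 = 0.008800 m
L_final = 21.702800 m

dL = 0.008800 m


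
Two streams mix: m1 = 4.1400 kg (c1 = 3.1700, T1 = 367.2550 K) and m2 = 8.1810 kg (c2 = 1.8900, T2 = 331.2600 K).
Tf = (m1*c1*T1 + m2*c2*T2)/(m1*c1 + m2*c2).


num = 9941.7531
den = 28.5859
Tf = 347.7853 K

347.7853 K


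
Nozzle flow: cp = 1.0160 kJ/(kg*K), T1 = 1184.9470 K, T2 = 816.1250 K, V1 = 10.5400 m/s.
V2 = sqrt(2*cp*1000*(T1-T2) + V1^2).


dT = 368.8220 K
2*cp*1000*dT = 749446.3040
V1^2 = 111.0916
V2 = sqrt(749557.3956) = 865.7698 m/s

865.7698 m/s


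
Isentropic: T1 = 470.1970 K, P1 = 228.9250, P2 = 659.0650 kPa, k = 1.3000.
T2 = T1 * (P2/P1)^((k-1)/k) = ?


(k-1)/k = 0.2308
(P2/P1)^exp = 1.2764
T2 = 470.1970 * 1.2764 = 600.1463 K

600.1463 K


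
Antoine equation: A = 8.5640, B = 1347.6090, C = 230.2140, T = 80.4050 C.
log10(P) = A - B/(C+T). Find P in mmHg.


C+T = 310.6190
B/(C+T) = 4.3385
log10(P) = 8.5640 - 4.3385 = 4.2255
P = 10^4.2255 = 16808.8160 mmHg

16808.8160 mmHg


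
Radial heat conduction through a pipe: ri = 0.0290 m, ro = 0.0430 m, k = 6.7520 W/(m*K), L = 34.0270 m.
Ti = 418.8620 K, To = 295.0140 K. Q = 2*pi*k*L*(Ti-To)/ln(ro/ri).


dT = 123.8480 K
ln(ro/ri) = 0.3939
Q = 2*pi*6.7520*34.0270*123.8480 / 0.3939 = 453872.9023 W

453872.9023 W


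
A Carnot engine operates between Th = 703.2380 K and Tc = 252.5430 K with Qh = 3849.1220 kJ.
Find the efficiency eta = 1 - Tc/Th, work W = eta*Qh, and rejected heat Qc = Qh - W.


eta = 1 - 252.5430/703.2380 = 0.6409
W = 0.6409 * 3849.1220 = 2466.8463 kJ
Qc = 3849.1220 - 2466.8463 = 1382.2757 kJ

eta = 64.0885%, W = 2466.8463 kJ, Qc = 1382.2757 kJ


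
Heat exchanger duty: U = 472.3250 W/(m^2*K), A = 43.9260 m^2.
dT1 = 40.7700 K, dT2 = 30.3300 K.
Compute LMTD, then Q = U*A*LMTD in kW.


LMTD = 35.2930 K
Q = 472.3250 * 43.9260 * 35.2930 = 732236.5774 W = 732.2366 kW

732.2366 kW


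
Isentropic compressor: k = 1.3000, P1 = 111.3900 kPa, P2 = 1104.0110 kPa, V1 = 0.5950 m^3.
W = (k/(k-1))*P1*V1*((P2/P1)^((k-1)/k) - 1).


(k-1)/k = 0.2308
(P2/P1)^exp = 1.6978
W = 4.3333 * 111.3900 * 0.5950 * (1.6978 - 1) = 200.3962 kJ

200.3962 kJ


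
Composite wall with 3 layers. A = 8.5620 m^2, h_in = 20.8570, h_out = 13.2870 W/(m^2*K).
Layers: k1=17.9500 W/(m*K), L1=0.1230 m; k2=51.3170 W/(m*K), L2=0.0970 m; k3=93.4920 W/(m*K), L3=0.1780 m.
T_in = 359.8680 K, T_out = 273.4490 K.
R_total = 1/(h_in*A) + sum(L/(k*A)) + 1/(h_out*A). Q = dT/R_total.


R_conv_in = 1/(20.8570*8.5620) = 0.0056
R_1 = 0.1230/(17.9500*8.5620) = 0.0008
R_2 = 0.0970/(51.3170*8.5620) = 0.0002
R_3 = 0.1780/(93.4920*8.5620) = 0.0002
R_conv_out = 1/(13.2870*8.5620) = 0.0088
R_total = 0.0156 K/W
Q = 86.4190 / 0.0156 = 5527.8284 W

R_total = 0.0156 K/W, Q = 5527.8284 W
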